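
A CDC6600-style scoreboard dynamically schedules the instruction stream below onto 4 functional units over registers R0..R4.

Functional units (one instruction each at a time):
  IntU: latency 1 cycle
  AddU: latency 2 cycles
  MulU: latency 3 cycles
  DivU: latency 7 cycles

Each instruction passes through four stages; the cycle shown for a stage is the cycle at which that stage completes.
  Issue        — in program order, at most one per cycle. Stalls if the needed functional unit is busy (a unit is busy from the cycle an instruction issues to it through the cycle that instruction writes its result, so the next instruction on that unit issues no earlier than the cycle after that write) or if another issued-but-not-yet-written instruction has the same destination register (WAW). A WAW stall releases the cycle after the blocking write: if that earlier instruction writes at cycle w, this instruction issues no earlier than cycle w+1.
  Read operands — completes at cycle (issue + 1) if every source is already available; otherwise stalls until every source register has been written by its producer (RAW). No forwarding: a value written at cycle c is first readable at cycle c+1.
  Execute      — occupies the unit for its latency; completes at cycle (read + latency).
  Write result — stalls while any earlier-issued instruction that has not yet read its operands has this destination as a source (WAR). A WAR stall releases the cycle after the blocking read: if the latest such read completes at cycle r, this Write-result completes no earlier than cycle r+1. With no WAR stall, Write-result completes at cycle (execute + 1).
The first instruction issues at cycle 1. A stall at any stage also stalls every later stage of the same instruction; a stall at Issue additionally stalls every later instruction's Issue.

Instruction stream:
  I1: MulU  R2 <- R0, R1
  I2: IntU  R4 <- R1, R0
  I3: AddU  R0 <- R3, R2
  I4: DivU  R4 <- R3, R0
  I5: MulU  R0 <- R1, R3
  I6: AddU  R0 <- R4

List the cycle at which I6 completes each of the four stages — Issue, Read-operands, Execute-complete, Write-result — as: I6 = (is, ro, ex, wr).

I6 = (17, 20, 22, 23)

c1: issue I1 (MulU)
c2: I1 read-ops · issue I2 (IntU)
c3: I2 read-ops · issue I3 (AddU)
c4: I2 finished on IntU
c5: I1 finished on MulU · I2→R4
c6: I1→R2 · issue I4 (DivU)
c7: I3 read-ops
c9: I3 finished on AddU
c10: I3→R0
c11: I4 read-ops · issue I5 (MulU)
c12: I5 read-ops
c15: I5 finished on MulU
c16: I5→R0
c17: issue I6 (AddU)
c18: I4 finished on DivU
c19: I4→R4
c20: I6 read-ops
c22: I6 finished on AddU
c23: I6→R0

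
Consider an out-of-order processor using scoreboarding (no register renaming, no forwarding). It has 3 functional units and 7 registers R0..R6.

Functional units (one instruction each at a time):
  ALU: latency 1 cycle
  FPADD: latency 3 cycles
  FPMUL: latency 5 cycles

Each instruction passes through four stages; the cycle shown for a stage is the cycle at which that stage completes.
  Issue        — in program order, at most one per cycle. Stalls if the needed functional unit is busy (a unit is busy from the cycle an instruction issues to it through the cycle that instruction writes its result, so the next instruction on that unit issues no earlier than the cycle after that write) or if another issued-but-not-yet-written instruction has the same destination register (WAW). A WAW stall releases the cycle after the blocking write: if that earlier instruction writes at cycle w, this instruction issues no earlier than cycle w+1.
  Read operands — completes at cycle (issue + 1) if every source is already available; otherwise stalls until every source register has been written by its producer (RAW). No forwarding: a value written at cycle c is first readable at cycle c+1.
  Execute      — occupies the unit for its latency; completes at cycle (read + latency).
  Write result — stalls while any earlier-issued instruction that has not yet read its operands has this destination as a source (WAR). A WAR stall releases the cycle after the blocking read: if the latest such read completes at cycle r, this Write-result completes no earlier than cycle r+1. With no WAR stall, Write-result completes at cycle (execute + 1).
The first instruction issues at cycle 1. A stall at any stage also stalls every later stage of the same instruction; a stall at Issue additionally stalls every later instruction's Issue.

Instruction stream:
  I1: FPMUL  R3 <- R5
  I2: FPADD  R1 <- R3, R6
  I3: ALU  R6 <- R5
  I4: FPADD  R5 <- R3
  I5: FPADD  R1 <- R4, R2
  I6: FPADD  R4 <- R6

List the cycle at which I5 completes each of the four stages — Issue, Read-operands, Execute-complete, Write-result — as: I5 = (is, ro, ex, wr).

I5 = (20, 21, 24, 25)

I1: IS=1 RO=2 EX=7 WR=8
I2: IS=2 RO=9 EX=12 WR=13  [RAW R3: wait I1 write@8]
I3: IS=3 RO=4 EX=5 WR=10  [WAR R6: wait I2 read@9]
I4: IS=14 RO=15 EX=18 WR=19  [struct: FPADD busy until I2 writes@13]
I5: IS=20 RO=21 EX=24 WR=25  [struct: FPADD busy until I4 writes@19]
I6: IS=26 RO=27 EX=30 WR=31  [struct: FPADD busy until I5 writes@25]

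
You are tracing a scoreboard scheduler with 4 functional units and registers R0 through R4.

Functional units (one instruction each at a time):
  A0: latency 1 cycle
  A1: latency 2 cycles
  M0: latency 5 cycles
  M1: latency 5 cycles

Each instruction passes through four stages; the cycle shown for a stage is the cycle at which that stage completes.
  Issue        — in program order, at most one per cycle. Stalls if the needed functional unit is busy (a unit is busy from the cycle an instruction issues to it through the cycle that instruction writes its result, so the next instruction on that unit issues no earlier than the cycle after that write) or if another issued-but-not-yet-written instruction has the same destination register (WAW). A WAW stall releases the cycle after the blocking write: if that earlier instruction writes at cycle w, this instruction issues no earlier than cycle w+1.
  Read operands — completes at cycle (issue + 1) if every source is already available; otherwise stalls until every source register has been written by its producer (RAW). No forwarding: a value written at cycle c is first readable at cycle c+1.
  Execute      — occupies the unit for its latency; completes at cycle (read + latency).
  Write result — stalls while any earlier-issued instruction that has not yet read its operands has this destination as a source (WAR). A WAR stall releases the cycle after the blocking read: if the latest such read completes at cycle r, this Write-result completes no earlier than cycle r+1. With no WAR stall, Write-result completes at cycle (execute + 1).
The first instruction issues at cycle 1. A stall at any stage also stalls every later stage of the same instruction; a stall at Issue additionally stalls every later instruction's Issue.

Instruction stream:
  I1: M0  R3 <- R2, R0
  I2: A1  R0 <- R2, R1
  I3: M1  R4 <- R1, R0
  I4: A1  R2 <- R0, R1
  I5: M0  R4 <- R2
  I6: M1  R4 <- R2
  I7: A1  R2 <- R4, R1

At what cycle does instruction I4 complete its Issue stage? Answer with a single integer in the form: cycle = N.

I1  is:1  ro:2  ex:7  wr:8
I2  is:2  ro:3  ex:5  wr:6
I3  is:3  ro:7  ex:12  wr:13  — RAW R0: wait I2 write@6
I4  is:7  ro:8  ex:10  wr:11  — struct: A1 busy until I2 writes@6
I5  is:14  ro:15  ex:20  wr:21  — WAW R4: wait I3 write@13
I6  is:22  ro:23  ex:28  wr:29  — WAW R4: wait I5 write@21
I7  is:23  ro:30  ex:32  wr:33  — RAW R4: wait I6 write@29

cycle = 7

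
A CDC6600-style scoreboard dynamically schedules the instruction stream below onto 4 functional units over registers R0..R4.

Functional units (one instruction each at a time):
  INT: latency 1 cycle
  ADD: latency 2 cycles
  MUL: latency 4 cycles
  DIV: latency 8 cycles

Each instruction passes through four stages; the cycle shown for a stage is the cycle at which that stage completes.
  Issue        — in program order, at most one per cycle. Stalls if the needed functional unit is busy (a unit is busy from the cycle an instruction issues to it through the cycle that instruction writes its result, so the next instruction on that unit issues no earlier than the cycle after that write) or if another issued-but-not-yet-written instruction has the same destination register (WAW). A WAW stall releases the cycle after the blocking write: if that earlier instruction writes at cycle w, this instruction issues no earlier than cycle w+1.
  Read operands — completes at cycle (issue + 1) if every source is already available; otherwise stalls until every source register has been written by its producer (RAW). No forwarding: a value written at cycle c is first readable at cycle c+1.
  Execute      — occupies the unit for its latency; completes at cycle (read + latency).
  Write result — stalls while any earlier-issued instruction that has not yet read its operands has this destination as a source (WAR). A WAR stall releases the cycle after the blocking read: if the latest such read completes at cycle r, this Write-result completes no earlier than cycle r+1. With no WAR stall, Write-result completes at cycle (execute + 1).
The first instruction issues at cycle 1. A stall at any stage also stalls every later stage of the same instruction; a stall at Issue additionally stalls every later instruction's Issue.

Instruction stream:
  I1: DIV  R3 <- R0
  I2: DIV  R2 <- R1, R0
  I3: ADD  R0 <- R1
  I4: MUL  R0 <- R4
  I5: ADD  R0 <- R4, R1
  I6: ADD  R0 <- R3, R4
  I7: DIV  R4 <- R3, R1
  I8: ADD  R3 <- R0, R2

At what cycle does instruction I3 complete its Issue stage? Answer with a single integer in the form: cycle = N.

cycle = 13

t=1  I1→DIV
t=2  I1 RO
t=10  I1 EX
t=11  I1 WR R3
t=12  I2→DIV
t=13  I2 RO, I3→ADD
t=14  I3 RO
t=16  I3 EX
t=17  I3 WR R0
t=18  I4→MUL
t=19  I4 RO
t=21  I2 EX
t=22  I2 WR R2
t=23  I4 EX
t=24  I4 WR R0
t=25  I5→ADD
t=26  I5 RO
t=28  I5 EX
t=29  I5 WR R0
t=30  I6→ADD
t=31  I6 RO, I7→DIV
t=32  I7 RO
t=33  I6 EX
t=34  I6 WR R0
t=35  I8→ADD
t=36  I8 RO
t=38  I8 EX
t=39  I8 WR R3
t=40  I7 EX
t=41  I7 WR R4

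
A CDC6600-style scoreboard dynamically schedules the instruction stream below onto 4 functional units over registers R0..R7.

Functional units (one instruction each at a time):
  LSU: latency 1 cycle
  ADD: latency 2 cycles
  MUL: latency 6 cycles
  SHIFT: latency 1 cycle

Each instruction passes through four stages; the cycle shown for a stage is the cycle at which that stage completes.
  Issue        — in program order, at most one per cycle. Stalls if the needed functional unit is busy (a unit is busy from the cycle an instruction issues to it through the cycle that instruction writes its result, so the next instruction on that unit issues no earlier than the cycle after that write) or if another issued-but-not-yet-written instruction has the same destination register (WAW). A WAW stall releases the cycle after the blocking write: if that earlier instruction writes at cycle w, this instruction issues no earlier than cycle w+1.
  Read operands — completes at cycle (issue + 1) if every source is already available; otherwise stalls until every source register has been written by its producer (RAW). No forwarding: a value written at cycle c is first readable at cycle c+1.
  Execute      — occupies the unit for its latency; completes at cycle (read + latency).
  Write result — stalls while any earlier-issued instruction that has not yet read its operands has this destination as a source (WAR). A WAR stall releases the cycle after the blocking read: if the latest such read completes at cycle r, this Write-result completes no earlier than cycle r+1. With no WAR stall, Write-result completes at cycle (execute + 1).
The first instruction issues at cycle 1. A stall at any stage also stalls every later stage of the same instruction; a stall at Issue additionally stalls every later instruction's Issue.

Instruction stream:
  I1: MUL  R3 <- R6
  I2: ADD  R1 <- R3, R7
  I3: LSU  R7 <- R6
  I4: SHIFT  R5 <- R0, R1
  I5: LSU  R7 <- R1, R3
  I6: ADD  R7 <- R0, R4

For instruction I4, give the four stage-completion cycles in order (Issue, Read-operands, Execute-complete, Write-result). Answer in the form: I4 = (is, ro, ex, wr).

cycle 1: I1 issues→MUL
cycle 2: I1 reads | I2 issues→ADD
cycle 3: I3 issues→LSU
cycle 4: I3 reads | I4 issues→SHIFT
cycle 5: I3 exec-done
cycle 8: I1 exec-done
cycle 9: I1 writes R3
cycle 10: I2 reads
cycle 11: I3 writes R7
cycle 12: I2 exec-done | I5 issues→LSU
cycle 13: I2 writes R1
cycle 14: I4 reads | I5 reads
cycle 15: I4 exec-done | I5 exec-done
cycle 16: I4 writes R5 | I5 writes R7
cycle 17: I6 issues→ADD
cycle 18: I6 reads
cycle 20: I6 exec-done
cycle 21: I6 writes R7

I4 = (4, 14, 15, 16)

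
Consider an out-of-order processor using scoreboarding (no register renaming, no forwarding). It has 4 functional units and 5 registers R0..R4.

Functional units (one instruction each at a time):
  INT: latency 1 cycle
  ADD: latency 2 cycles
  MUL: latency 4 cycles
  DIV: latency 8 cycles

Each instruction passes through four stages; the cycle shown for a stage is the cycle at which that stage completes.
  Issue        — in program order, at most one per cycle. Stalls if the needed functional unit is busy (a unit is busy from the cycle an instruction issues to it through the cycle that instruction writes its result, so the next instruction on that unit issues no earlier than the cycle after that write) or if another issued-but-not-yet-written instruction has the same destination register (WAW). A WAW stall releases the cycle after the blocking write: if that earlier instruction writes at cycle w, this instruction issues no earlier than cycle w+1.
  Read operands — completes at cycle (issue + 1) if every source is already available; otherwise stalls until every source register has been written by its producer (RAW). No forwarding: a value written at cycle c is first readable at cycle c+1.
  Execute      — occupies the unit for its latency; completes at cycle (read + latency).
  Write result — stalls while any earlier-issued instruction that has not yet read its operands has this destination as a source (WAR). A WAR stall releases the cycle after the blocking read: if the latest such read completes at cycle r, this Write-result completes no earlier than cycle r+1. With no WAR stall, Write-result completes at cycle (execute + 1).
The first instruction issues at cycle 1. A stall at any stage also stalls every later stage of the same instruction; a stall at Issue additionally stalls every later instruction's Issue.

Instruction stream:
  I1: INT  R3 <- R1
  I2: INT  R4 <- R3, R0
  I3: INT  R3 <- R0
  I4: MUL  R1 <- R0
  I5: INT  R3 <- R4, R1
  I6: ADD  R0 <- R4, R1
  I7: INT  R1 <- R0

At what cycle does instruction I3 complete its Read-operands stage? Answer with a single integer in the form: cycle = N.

cycle = 10

t=1  I1 dispatched to INT
t=2  I1 operands ready
t=3  I1 complete
t=4  R3←I1
t=5  I2 dispatched to INT
t=6  I2 operands ready
t=7  I2 complete
t=8  R4←I2
t=9  I3 dispatched to INT
t=10  I3 operands ready; I4 dispatched to MUL
t=11  I3 complete; I4 operands ready
t=12  R3←I3
t=13  I5 dispatched to INT
t=14  I6 dispatched to ADD
t=15  I4 complete
t=16  R1←I4
t=17  I5 operands ready; I6 operands ready
t=18  I5 complete
t=19  R3←I5; I6 complete
t=20  R0←I6; I7 dispatched to INT
t=21  I7 operands ready
t=22  I7 complete
t=23  R1←I7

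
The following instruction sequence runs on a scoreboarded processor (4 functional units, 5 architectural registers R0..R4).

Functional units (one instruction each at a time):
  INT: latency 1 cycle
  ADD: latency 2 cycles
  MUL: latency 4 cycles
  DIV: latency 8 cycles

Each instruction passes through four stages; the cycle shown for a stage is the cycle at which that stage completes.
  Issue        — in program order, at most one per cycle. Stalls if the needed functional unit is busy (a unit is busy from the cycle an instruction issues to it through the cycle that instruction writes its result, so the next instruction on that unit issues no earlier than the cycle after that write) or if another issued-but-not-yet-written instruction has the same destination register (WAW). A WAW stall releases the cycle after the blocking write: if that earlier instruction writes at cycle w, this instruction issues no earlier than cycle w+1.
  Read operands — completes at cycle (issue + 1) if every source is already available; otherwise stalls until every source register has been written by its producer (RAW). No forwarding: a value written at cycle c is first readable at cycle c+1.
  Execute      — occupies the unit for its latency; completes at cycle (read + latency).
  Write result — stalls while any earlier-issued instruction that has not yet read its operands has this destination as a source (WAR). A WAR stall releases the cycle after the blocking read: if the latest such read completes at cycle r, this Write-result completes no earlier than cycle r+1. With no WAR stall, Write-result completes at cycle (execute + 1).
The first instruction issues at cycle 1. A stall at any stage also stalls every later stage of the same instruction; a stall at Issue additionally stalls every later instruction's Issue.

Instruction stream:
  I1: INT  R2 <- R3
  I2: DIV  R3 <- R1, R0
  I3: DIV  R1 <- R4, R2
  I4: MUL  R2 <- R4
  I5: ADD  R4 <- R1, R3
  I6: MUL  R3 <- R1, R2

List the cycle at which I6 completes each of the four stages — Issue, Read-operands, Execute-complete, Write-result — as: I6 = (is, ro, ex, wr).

t=1  I1 issues→INT
t=2  I1 reads; I2 issues→DIV
t=3  I1 exec-done; I2 reads
t=4  I1 writes R2
t=11  I2 exec-done
t=12  I2 writes R3
t=13  I3 issues→DIV
t=14  I3 reads; I4 issues→MUL
t=15  I4 reads; I5 issues→ADD
t=19  I4 exec-done
t=20  I4 writes R2
t=21  I6 issues→MUL
t=22  I3 exec-done
t=23  I3 writes R1
t=24  I5 reads; I6 reads
t=26  I5 exec-done
t=27  I5 writes R4
t=28  I6 exec-done
t=29  I6 writes R3

I6 = (21, 24, 28, 29)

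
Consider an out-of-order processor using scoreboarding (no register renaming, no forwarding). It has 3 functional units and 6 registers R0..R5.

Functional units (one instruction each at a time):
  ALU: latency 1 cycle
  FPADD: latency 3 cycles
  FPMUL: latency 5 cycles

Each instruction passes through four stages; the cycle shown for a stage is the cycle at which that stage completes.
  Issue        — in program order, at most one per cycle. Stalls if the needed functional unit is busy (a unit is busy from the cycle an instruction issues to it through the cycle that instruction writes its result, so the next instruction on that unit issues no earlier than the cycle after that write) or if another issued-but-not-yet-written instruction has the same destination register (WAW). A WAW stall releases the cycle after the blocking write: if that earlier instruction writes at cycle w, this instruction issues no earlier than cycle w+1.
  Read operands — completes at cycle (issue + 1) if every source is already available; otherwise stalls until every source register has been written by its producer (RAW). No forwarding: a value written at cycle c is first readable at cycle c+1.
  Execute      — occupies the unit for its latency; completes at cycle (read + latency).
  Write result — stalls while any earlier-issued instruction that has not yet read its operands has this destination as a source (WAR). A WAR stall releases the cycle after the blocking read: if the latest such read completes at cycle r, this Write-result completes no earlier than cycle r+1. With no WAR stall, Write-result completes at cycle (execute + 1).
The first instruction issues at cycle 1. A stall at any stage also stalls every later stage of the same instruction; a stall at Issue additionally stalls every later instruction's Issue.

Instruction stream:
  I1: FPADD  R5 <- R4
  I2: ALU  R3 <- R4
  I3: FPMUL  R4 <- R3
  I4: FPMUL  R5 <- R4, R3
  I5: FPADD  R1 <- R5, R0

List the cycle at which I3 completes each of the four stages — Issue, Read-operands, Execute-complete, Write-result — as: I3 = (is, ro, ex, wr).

I3 = (3, 6, 11, 12)

c1: I1 dispatched to FPADD
c2: I1 operands ready; I2 dispatched to ALU
c3: I2 operands ready; I3 dispatched to FPMUL
c4: I2 complete
c5: I1 complete; R3←I2
c6: R5←I1; I3 operands ready
c11: I3 complete
c12: R4←I3
c13: I4 dispatched to FPMUL
c14: I4 operands ready; I5 dispatched to FPADD
c19: I4 complete
c20: R5←I4
c21: I5 operands ready
c24: I5 complete
c25: R1←I5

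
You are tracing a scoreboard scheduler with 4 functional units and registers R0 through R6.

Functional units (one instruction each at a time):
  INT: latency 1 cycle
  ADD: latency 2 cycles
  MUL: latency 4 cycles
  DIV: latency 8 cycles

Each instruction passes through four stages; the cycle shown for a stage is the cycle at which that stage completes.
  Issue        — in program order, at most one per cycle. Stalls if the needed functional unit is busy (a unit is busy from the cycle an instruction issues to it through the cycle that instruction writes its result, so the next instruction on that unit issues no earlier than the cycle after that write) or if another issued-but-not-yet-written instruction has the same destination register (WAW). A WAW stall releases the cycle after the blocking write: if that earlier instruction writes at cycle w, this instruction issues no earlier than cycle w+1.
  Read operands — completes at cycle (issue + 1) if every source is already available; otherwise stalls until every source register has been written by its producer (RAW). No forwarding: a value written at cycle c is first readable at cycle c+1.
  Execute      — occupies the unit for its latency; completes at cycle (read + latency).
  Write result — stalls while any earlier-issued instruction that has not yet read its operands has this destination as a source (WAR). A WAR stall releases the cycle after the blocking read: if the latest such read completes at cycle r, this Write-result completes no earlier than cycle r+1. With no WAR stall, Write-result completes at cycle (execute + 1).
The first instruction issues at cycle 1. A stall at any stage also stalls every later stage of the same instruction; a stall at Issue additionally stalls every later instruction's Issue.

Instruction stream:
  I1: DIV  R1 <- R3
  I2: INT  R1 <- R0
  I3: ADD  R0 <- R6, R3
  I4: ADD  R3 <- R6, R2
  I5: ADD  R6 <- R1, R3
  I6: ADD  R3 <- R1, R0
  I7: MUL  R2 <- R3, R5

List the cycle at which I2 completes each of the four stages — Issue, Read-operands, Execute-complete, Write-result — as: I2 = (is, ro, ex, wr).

cycle 1: issue I1 (DIV)
cycle 2: I1 read-ops
cycle 10: I1 finished on DIV
cycle 11: I1→R1
cycle 12: issue I2 (INT)
cycle 13: I2 read-ops | issue I3 (ADD)
cycle 14: I2 finished on INT | I3 read-ops
cycle 15: I2→R1
cycle 16: I3 finished on ADD
cycle 17: I3→R0
cycle 18: issue I4 (ADD)
cycle 19: I4 read-ops
cycle 21: I4 finished on ADD
cycle 22: I4→R3
cycle 23: issue I5 (ADD)
cycle 24: I5 read-ops
cycle 26: I5 finished on ADD
cycle 27: I5→R6
cycle 28: issue I6 (ADD)
cycle 29: I6 read-ops | issue I7 (MUL)
cycle 31: I6 finished on ADD
cycle 32: I6→R3
cycle 33: I7 read-ops
cycle 37: I7 finished on MUL
cycle 38: I7→R2

I2 = (12, 13, 14, 15)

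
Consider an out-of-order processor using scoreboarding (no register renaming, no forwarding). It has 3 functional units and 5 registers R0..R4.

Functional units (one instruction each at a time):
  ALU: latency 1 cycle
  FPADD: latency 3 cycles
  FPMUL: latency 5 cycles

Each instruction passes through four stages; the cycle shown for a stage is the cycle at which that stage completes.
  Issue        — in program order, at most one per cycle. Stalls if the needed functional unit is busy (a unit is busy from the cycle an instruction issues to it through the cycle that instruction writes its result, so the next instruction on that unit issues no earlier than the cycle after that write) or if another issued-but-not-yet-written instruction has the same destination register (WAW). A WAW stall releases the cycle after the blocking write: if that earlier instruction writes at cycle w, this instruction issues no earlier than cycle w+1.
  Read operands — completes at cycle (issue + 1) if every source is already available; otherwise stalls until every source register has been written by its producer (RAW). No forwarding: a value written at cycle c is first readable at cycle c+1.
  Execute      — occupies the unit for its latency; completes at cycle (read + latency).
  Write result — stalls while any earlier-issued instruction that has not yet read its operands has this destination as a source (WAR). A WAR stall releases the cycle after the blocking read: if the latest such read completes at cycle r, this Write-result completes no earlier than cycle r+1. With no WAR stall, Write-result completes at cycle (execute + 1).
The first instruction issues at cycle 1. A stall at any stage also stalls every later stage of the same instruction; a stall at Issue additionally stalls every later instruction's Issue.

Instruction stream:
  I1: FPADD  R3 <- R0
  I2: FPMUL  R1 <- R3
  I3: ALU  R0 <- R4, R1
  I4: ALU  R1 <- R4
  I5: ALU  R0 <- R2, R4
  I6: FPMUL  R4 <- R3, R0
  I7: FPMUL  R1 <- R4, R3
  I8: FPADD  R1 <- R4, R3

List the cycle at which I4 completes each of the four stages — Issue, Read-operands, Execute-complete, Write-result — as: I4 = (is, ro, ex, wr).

I4 = (17, 18, 19, 20)

[I1] 1/2/5/6
[I2] 2/7/12/13  (RAW R3: wait I1 write@6)
[I3] 3/14/15/16  (RAW R1: wait I2 write@13)
[I4] 17/18/19/20  (struct: ALU busy until I3 writes@16)
[I5] 21/22/23/24  (struct: ALU busy until I4 writes@20)
[I6] 22/25/30/31  (RAW R0: wait I5 write@24)
[I7] 32/33/38/39  (struct: FPMUL busy until I6 writes@31)
[I8] 40/41/44/45  (WAW R1: wait I7 write@39)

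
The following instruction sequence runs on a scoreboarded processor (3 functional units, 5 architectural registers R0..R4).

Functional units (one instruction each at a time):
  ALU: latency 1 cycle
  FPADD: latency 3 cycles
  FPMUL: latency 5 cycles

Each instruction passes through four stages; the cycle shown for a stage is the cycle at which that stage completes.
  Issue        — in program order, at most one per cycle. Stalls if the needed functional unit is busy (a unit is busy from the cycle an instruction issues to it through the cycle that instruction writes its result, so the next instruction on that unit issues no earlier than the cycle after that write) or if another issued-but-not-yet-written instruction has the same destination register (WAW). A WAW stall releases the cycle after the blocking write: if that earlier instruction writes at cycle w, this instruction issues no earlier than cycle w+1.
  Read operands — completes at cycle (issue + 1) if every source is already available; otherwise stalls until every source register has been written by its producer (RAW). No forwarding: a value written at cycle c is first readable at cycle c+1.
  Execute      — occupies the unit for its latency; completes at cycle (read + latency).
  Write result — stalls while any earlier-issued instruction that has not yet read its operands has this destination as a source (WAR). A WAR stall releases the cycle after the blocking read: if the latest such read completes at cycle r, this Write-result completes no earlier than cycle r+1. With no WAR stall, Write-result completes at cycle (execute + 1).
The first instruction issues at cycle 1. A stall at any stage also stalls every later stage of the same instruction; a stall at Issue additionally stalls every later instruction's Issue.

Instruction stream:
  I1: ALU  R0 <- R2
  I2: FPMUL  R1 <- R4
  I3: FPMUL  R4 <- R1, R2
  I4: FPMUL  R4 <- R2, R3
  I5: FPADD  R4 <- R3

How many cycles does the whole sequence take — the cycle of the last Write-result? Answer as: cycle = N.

cycle = 31

c1: I1 issues→ALU
c2: I1 reads · I2 issues→FPMUL
c3: I1 exec-done · I2 reads
c4: I1 writes R0
c8: I2 exec-done
c9: I2 writes R1
c10: I3 issues→FPMUL
c11: I3 reads
c16: I3 exec-done
c17: I3 writes R4
c18: I4 issues→FPMUL
c19: I4 reads
c24: I4 exec-done
c25: I4 writes R4
c26: I5 issues→FPADD
c27: I5 reads
c30: I5 exec-done
c31: I5 writes R4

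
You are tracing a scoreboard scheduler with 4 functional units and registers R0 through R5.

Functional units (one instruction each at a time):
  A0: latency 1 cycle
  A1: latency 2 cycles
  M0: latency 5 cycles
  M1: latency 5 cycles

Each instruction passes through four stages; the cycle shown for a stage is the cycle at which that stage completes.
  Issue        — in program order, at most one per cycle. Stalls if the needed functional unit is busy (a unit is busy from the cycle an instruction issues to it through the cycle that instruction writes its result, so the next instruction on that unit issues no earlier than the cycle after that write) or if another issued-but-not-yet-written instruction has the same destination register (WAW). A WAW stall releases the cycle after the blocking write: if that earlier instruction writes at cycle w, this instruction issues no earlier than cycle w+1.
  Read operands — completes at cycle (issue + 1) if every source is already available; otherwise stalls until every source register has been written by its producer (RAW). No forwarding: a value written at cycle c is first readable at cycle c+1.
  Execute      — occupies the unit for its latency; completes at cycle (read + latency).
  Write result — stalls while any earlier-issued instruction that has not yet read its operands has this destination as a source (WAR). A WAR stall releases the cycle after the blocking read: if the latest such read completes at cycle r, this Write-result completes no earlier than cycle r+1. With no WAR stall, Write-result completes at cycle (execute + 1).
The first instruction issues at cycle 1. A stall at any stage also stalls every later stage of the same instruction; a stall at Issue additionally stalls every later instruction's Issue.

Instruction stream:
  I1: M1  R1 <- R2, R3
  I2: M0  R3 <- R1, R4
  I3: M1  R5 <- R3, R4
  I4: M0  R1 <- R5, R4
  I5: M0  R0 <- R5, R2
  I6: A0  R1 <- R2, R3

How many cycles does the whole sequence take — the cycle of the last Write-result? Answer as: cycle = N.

cycle = 37

cycle 1: issue I1 (M1)
cycle 2: I1 read-ops; issue I2 (M0)
cycle 7: I1 finished on M1
cycle 8: I1→R1
cycle 9: I2 read-ops; issue I3 (M1)
cycle 14: I2 finished on M0
cycle 15: I2→R3
cycle 16: I3 read-ops; issue I4 (M0)
cycle 21: I3 finished on M1
cycle 22: I3→R5
cycle 23: I4 read-ops
cycle 28: I4 finished on M0
cycle 29: I4→R1
cycle 30: issue I5 (M0)
cycle 31: I5 read-ops; issue I6 (A0)
cycle 32: I6 read-ops
cycle 33: I6 finished on A0
cycle 34: I6→R1
cycle 36: I5 finished on M0
cycle 37: I5→R0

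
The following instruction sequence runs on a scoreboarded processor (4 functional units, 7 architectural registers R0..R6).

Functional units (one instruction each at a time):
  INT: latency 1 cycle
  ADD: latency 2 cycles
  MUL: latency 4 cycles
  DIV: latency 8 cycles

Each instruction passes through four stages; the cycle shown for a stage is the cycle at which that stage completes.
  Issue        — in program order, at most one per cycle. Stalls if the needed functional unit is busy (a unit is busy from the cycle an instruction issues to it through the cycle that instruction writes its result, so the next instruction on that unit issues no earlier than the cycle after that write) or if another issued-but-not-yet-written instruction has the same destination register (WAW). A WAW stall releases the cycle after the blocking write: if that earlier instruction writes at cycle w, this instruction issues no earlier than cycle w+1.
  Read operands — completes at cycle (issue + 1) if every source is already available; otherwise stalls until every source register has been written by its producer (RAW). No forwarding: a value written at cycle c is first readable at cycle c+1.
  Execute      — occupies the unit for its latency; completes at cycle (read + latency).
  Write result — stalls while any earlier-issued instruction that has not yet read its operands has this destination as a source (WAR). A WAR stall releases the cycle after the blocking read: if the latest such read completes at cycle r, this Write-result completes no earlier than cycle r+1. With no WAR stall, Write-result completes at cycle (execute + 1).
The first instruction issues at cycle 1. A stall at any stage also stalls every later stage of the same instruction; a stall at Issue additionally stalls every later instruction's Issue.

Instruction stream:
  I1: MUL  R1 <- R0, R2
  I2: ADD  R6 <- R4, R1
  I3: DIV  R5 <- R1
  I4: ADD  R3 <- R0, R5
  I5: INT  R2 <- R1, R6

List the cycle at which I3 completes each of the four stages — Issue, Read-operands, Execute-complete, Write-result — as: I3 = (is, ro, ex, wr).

  I1 | 1 | 2 | 6 | 7
  I2 | 2 | 8 | 10 | 11   RAW R1: wait I1 write@7
  I3 | 3 | 8 | 16 | 17   RAW R1: wait I1 write@7
  I4 | 12 | 18 | 20 | 21   struct: ADD busy until I2 writes@11 · RAW R5: wait I3 write@17
  I5 | 13 | 14 | 15 | 16

I3 = (3, 8, 16, 17)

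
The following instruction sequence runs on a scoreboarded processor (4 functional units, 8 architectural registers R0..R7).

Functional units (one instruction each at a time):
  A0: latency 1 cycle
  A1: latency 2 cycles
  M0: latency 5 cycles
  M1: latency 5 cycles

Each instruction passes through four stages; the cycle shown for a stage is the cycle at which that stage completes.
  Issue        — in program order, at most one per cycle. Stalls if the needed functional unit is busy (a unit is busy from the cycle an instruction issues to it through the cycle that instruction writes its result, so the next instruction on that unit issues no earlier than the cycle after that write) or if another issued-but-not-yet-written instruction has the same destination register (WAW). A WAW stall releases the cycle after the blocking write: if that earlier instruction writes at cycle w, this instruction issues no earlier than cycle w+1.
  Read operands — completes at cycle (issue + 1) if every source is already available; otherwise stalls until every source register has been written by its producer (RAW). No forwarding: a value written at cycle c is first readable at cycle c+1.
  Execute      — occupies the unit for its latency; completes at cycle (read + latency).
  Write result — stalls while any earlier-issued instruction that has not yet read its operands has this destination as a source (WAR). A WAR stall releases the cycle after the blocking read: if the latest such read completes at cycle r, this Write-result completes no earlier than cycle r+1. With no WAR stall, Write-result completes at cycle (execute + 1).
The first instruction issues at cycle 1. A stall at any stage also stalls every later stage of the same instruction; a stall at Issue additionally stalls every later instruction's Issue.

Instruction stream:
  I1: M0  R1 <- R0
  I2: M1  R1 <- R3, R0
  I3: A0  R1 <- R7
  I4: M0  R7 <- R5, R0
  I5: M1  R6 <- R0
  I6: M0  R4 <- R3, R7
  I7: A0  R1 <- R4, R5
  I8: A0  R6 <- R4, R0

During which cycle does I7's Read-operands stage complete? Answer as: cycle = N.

I1  is:1  ro:2  ex:7  wr:8
I2  is:9  ro:10  ex:15  wr:16  — WAW R1: wait I1 write@8
I3  is:17  ro:18  ex:19  wr:20  — WAW R1: wait I2 write@16
I4  is:18  ro:19  ex:24  wr:25
I5  is:19  ro:20  ex:25  wr:26
I6  is:26  ro:27  ex:32  wr:33  — struct: M0 busy until I4 writes@25
I7  is:27  ro:34  ex:35  wr:36  — RAW R4: wait I6 write@33
I8  is:37  ro:38  ex:39  wr:40  — struct: A0 busy until I7 writes@36

cycle = 34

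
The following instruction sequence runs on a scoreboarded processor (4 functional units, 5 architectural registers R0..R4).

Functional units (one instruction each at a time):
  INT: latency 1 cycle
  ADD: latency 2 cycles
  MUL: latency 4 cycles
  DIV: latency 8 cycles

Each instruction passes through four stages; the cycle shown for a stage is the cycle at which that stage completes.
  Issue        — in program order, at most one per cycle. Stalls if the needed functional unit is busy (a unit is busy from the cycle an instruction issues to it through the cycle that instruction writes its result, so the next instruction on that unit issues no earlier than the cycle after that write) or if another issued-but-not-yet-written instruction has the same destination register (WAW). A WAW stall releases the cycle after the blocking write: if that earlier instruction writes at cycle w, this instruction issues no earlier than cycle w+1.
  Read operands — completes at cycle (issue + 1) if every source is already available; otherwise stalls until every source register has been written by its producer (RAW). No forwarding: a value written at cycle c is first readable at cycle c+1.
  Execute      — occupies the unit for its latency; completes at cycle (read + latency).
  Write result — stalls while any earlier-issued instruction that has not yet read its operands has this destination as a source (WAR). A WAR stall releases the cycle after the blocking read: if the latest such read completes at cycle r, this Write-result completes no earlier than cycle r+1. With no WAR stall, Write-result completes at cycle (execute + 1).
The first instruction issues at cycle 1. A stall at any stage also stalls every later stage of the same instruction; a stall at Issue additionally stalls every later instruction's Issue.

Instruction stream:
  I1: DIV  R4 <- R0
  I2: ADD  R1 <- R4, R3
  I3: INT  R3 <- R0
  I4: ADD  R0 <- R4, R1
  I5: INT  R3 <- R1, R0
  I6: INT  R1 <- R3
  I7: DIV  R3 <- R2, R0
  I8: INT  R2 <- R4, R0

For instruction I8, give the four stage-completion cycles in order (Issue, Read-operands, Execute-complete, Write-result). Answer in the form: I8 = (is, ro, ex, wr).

I8 = (28, 29, 30, 31)

[1] I1→DIV
[2] I1 RO | I2→ADD
[3] I3→INT
[4] I3 RO
[5] I3 EX
[10] I1 EX
[11] I1 WR R4
[12] I2 RO
[13] I3 WR R3
[14] I2 EX
[15] I2 WR R1
[16] I4→ADD
[17] I4 RO | I5→INT
[19] I4 EX
[20] I4 WR R0
[21] I5 RO
[22] I5 EX
[23] I5 WR R3
[24] I6→INT
[25] I6 RO | I7→DIV
[26] I6 EX | I7 RO
[27] I6 WR R1
[28] I8→INT
[29] I8 RO
[30] I8 EX
[31] I8 WR R2
[34] I7 EX
[35] I7 WR R3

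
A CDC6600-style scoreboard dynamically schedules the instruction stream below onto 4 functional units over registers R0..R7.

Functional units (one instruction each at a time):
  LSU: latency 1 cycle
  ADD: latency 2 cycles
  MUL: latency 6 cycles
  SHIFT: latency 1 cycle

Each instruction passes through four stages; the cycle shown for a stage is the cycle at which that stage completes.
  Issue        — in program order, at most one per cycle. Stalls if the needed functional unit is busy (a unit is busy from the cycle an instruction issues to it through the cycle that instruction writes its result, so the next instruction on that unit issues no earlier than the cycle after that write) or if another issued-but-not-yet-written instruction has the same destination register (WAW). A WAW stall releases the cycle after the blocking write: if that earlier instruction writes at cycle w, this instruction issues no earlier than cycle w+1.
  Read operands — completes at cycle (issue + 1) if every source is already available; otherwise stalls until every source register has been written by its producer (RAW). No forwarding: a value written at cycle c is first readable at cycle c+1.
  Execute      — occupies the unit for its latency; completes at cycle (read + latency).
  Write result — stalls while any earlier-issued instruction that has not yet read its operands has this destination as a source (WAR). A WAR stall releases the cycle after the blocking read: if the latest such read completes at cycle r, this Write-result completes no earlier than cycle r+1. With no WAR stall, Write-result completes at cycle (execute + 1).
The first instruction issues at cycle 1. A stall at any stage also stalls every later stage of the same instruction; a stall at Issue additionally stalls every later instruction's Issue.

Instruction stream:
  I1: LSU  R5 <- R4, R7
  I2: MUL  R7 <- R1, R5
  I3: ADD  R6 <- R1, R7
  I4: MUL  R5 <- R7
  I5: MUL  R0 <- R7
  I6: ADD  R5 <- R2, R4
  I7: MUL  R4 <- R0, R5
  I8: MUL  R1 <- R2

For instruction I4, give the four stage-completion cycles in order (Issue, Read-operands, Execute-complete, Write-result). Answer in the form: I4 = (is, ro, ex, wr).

I4 = (13, 14, 20, 21)

[1] I1 dispatched to LSU
[2] I1 operands ready; I2 dispatched to MUL
[3] I1 complete; I3 dispatched to ADD
[4] R5←I1
[5] I2 operands ready
[11] I2 complete
[12] R7←I2
[13] I3 operands ready; I4 dispatched to MUL
[14] I4 operands ready
[15] I3 complete
[16] R6←I3
[20] I4 complete
[21] R5←I4
[22] I5 dispatched to MUL
[23] I5 operands ready; I6 dispatched to ADD
[24] I6 operands ready
[26] I6 complete
[27] R5←I6
[29] I5 complete
[30] R0←I5
[31] I7 dispatched to MUL
[32] I7 operands ready
[38] I7 complete
[39] R4←I7
[40] I8 dispatched to MUL
[41] I8 operands ready
[47] I8 complete
[48] R1←I8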